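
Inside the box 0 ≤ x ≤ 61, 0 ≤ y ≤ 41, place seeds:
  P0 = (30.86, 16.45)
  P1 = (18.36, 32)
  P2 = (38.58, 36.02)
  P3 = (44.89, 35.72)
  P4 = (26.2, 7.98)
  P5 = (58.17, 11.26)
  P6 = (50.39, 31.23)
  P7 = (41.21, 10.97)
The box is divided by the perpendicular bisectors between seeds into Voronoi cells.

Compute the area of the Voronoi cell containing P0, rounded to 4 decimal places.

1. box [0,61]×[0,41]: [(0, 0) (61, 0) (61, 41) (0, 41)]
2. ⊥bis P0·P1 via (24.61,24.225): [(0, 4.442) (0, 0) (61, 0) (61, 41) (45.4781, 41)]  |A|=1669.7068
3. ⊥bis P0·P2 via (34.72,26.235): [(29.6154, 28.2487) (0, 4.442) (0, 0) (61, 0) (61, 15.868)]  |A|=1176.3662
4. ⊥bis P0·P3 via (37.875,26.085): [(41.1562, 23.696) (29.6154, 28.2487) (0, 4.442) (0, 0) (61, 0) (61, 9.2483)]  |A|=1110.6856
5. ⊥bis P0·P4 via (28.53,12.215): [(41.1562, 23.696) (29.6154, 28.2487) (17.333, 18.3753) (50.7319, 0) (61, 0) (61, 9.2483)]  |A|=606.0806
6. ⊥bis P0·P5 via (44.515,13.855): [(45.7496, 20.3517) (41.1562, 23.696) (29.6154, 28.2487) (17.333, 18.3753) (42.7197, 4.4081)]  |A|=360.525
7. ⊥bis P0·P6 via (40.625,23.84): [(45.2509, 17.7274) (40.5542, 23.9335) (29.6154, 28.2487) (17.333, 18.3753) (42.7197, 4.4081)]  |A|=352.3535
8. ⊥bis P0·P7 via (36.035,13.71): [(41.0801, 23.2386) (40.5542, 23.9335) (29.6154, 28.2487) (17.333, 18.3753) (33.729, 9.3546)]  |A|=237.0077
9. canonical 5-gon: [(41.0801, 23.2386) (40.5542, 23.9335) (29.6154, 28.2487) (17.333, 18.3753) (33.729, 9.3546)]
10. shoelace: 237.0077

Area of P0's cell: 237.0077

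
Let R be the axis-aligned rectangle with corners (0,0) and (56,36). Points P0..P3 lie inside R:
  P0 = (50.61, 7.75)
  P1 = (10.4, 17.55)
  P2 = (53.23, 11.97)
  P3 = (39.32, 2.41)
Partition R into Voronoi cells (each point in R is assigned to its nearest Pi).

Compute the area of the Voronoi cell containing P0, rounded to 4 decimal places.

Area of P0's cell: 140.2643

1. box [0,56]×[0,36]: [(0, 0) (56, 0) (56, 36) (0, 36)]
2. ⊥bis P0·P1 via (30.505,12.65): [(27.4219, 0) (56, 0) (56, 36) (36.1959, 36)]  |A|=870.8794
3. ⊥bis P0·P2 via (51.92,9.86): [(32.7289, 21.7748) (27.4219, 0) (56, 0) (56, 7.3269)]  |A|=396.3942
4. ⊥bis P0·P3 via (44.965,5.08): [(38.8728, 17.9604) (47.3678, 0) (56, 0) (56, 7.3269)]  |A|=140.2643
5. canonical 4-gon: [(38.8728, 17.9604) (47.3678, 0) (56, 0) (56, 7.3269)]
6. shoelace: 140.2643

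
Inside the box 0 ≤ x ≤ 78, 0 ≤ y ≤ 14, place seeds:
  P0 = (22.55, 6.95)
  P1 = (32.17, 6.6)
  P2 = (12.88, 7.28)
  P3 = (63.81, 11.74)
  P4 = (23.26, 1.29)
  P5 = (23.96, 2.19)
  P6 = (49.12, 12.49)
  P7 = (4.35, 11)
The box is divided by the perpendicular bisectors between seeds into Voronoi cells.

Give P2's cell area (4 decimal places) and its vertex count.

1. box [0,78]×[0,14]: [(0, 0) (78, 0) (78, 14) (0, 14)]
2. ⊥bis P2·P0 via (17.715,7.115): [(0, 0) (17.4722, 0) (17.95, 14) (0, 14)]  |A|=247.9551
3. ⊥bis P2·P1 via (22.525,6.94): [(0, 0) (17.4722, 0) (17.95, 14) (0, 14)]  |A|=247.9551
4. ⊥bis P2·P3 via (38.345,9.51): [(0, 0) (17.4722, 0) (17.95, 14) (0, 14)]  |A|=247.9551
5. ⊥bis P2·P4 via (18.07,4.285): [(0, 0) (15.5972, 0) (17.59, 3.4533) (17.95, 14) (0, 14)]  |A|=244.7177
6. ⊥bis P2·P5 via (18.42,4.735): [(0, 0) (15.5972, 0) (17.59, 3.4533) (17.95, 14) (0, 14)]  |A|=244.7177
7. ⊥bis P2·P6 via (31,9.885): [(0, 0) (15.5972, 0) (17.59, 3.4533) (17.95, 14) (0, 14)]  |A|=244.7177
8. ⊥bis P2·P7 via (8.615,9.14): [(4.629, 0) (15.5972, 0) (17.59, 3.4533) (17.95, 14) (10.7345, 14)]  |A|=137.1735
9. canonical 5-gon: [(4.629, 0) (15.5972, 0) (17.59, 3.4533) (17.95, 14) (10.7345, 14)]
10. shoelace: 137.1735

Area of P2's cell: 137.1735 (5 vertices)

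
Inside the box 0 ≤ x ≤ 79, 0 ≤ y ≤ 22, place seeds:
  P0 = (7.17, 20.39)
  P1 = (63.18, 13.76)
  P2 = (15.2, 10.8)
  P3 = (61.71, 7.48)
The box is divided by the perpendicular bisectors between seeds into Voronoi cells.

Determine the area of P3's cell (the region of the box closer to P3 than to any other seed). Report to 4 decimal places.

1. box [0,79]×[0,22]: [(0, 0) (79, 0) (79, 22) (0, 22)]
2. ⊥bis P3·P0 via (34.44,13.935): [(31.1415, 0) (79, 0) (79, 22) (36.349, 22)]  |A|=995.6042
3. ⊥bis P3·P1 via (62.445,10.62): [(35.1667, 17.0052) (31.1415, 0) (79, 0) (79, 6.7449)]  |A|=554.7465
4. ⊥bis P3·P2 via (38.455,9.14): [(38.9532, 16.1189) (37.8026, 0) (79, 0) (79, 6.7449)]  |A|=467.0836
5. canonical 4-gon: [(38.9532, 16.1189) (37.8026, 0) (79, 0) (79, 6.7449)]
6. shoelace: 467.0836

Area of P3's cell: 467.0836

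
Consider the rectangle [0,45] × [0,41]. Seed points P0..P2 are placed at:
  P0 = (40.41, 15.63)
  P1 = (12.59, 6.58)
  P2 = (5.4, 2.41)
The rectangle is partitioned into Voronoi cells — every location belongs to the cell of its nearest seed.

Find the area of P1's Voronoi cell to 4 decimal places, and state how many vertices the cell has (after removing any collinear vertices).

1. box [0,45]×[0,41]: [(0, 0) (45, 0) (45, 41) (0, 41)]
2. ⊥bis P1·P0 via (26.5,11.105): [(0, 0) (30.1125, 0) (16.775, 41) (0, 41)]  |A|=961.1939
3. ⊥bis P1·P2 via (8.995,4.495): [(0, 20.0044) (11.602, 0) (30.1125, 0) (16.775, 41) (0, 41)]  |A|=845.1489
4. canonical 5-gon: [(0, 20.0044) (11.602, 0) (30.1125, 0) (16.775, 41) (0, 41)]
5. shoelace: 845.1489

Area of P1's cell: 845.1489 (5 vertices)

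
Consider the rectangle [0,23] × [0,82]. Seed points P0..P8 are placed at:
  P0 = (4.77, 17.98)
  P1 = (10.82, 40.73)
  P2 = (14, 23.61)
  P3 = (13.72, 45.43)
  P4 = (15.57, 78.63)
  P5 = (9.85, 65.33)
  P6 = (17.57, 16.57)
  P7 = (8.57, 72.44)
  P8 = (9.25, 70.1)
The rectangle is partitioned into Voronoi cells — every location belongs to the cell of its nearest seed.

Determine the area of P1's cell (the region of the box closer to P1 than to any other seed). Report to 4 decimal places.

Area of P1's cell: 263.0405

1. box [0,23]×[0,82]: [(0, 0) (23, 0) (23, 82) (0, 82)]
2. ⊥bis P1·P0 via (7.795,29.355): [(0, 31.428) (23, 25.3115) (23, 82) (0, 82)]  |A|=1233.4966
3. ⊥bis P1·P2 via (12.41,32.17): [(0, 31.428) (3.4606, 30.5077) (23, 34.1371) (23, 82) (0, 82)]  |A|=1147.2731
4. ⊥bis P1·P3 via (12.27,43.08): [(0, 50.6509) (0, 31.428) (3.4606, 30.5077) (23, 34.1371) (23, 36.4594)]  |A|=263.0405
5. ⊥bis P1·P4 via (13.195,59.68): [(0, 50.6509) (0, 31.428) (3.4606, 30.5077) (23, 34.1371) (23, 36.4594)]  |A|=263.0405
6. ⊥bis P1·P5 via (10.335,53.03): [(0, 50.6509) (0, 31.428) (3.4606, 30.5077) (23, 34.1371) (23, 36.4594)]  |A|=263.0405
7. ⊥bis P1·P6 via (14.195,28.65): [(0, 50.6509) (0, 31.428) (3.4606, 30.5077) (23, 34.1371) (23, 36.4594)]  |A|=263.0405
8. ⊥bis P1·P7 via (9.695,56.585): [(0, 50.6509) (0, 31.428) (3.4606, 30.5077) (23, 34.1371) (23, 36.4594)]  |A|=263.0405
9. ⊥bis P1·P8 via (10.035,55.415): [(0, 50.6509) (0, 31.428) (3.4606, 30.5077) (23, 34.1371) (23, 36.4594)]  |A|=263.0405
10. canonical 5-gon: [(0, 50.6509) (0, 31.428) (3.4606, 30.5077) (23, 34.1371) (23, 36.4594)]
11. shoelace: 263.0405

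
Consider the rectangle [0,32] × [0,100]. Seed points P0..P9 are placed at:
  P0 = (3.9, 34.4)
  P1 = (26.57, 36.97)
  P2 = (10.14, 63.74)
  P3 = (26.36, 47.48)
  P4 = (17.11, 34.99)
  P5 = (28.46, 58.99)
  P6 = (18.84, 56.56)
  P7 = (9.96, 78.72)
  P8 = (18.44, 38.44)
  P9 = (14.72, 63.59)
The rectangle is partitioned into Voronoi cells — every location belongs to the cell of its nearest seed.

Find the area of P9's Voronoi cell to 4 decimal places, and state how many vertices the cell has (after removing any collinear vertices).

Area of P9's cell: 143.4099 (4 vertices)

1. box [0,32]×[0,100]: [(0, 0) (32, 0) (32, 100) (0, 100)]
2. ⊥bis P9·P0 via (9.31,48.995): [(0, 52.446) (32, 40.5844) (32, 100) (0, 100)]  |A|=1711.5141
3. ⊥bis P9·P1 via (20.645,50.28): [(0, 52.446) (13.9198, 47.2863) (32, 55.3347) (32, 100) (0, 100)]  |A|=1578.1697
4. ⊥bis P9·P2 via (12.43,63.665): [(11.9179, 48.0283) (13.9198, 47.2863) (32, 55.3347) (32, 100) (13.62, 100)]  |A|=940.8707
5. ⊥bis P9·P3 via (20.54,55.535): [(11.9607, 49.3362) (32, 63.8152) (32, 100) (13.62, 100)]  |A|=828.1587
6. ⊥bis P9·P4 via (15.915,49.29): [(11.9607, 49.3362) (32, 63.8152) (32, 100) (13.62, 100)]  |A|=828.1587
7. ⊥bis P9·P5 via (21.59,61.29): [(11.9607, 49.3362) (19.3835, 54.6994) (32, 92.3842) (32, 100) (13.62, 100)]  |A|=647.939
8. ⊥bis P9·P6 via (16.78,60.075): [(12.225, 57.4055) (22.2581, 63.2855) (32, 92.3842) (32, 100) (13.62, 100)]  |A|=584.078
9. ⊥bis P9·P7 via (12.34,71.155): [(12.6788, 71.2616) (12.225, 57.4055) (22.2581, 63.2855) (26.3705, 75.5691)]  |A|=143.4099
10. ⊥bis P9·P8 via (16.58,51.015): [(12.6788, 71.2616) (12.225, 57.4055) (22.2581, 63.2855) (26.3705, 75.5691)]  |A|=143.4099
11. canonical 4-gon: [(12.6788, 71.2616) (12.225, 57.4055) (22.2581, 63.2855) (26.3705, 75.5691)]
12. shoelace: 143.4099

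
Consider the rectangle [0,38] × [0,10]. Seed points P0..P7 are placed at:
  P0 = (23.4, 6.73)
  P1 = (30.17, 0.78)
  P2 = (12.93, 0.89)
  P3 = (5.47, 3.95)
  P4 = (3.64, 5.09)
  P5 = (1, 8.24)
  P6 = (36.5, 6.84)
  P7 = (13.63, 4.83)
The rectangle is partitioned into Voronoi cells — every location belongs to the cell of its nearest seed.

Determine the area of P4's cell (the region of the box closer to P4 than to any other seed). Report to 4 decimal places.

1. box [0,38]×[0,10]: [(0, 0) (38, 0) (38, 10) (0, 10)]
2. ⊥bis P4·P0 via (13.52,5.91): [(0, 0) (14.0105, 0) (13.1805, 10) (0, 10)]  |A|=135.9553
3. ⊥bis P4·P1 via (16.905,2.935): [(0, 0) (14.0105, 0) (13.1805, 10) (0, 10)]  |A|=135.9553
4. ⊥bis P4·P2 via (8.285,2.99): [(0, 0) (6.9332, 0) (11.4542, 10) (0, 10)]  |A|=91.9372
5. ⊥bis P4·P3 via (4.555,4.52): [(0, 0) (1.7393, 0) (7.9688, 10) (0, 10)]  |A|=48.5402
6. ⊥bis P4·P5 via (2.32,6.665): [(0, 4.7206) (0, 0) (1.7393, 0) (7.9688, 10) (6.2993, 10)]  |A|=31.9121
7. ⊥bis P4·P6 via (20.07,5.965): [(0, 4.7206) (0, 0) (1.7393, 0) (7.9688, 10) (6.2993, 10)]  |A|=31.9121
8. ⊥bis P4·P7 via (8.635,4.96): [(0, 4.7206) (0, 0) (1.7393, 0) (7.9688, 10) (6.2993, 10)]  |A|=31.9121
9. canonical 5-gon: [(0, 4.7206) (0, 0) (1.7393, 0) (7.9688, 10) (6.2993, 10)]
10. shoelace: 31.9121

Area of P4's cell: 31.9121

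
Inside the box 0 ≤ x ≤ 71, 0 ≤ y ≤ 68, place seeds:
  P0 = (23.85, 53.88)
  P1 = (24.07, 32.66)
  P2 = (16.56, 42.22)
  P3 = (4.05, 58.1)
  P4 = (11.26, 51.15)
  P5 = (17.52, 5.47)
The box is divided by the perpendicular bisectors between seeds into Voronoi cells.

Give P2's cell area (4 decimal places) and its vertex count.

1. box [0,71]×[0,68]: [(0, 0) (71, 0) (71, 68) (0, 68)]
2. ⊥bis P2·P0 via (20.205,48.05): [(0, 60.6825) (0, 0) (71, 0) (71, 16.2922)]  |A|=2732.6015
3. ⊥bis P2·P1 via (20.315,37.44): [(27.7869, 43.3097) (0, 60.6825) (0, 21.4812)]  |A|=544.6404
4. ⊥bis P2·P3 via (10.305,50.16): [(27.7869, 43.3097) (13.1922, 52.4345) (0, 42.0419) (0, 21.4812)]  |A|=421.6852
5. ⊥bis P2·P4 via (13.91,46.685): [(27.7869, 43.3097) (18.2594, 49.2664) (0, 38.4293) (0, 21.4812)]  |A|=341.4759
6. ⊥bis P2·P5 via (17.04,23.845): [(2.5264, 23.4659) (27.7869, 43.3097) (18.2594, 49.2664) (0, 38.4293) (0, 23.3999)]  |A|=339.0523
7. canonical 5-gon: [(2.5264, 23.4659) (27.7869, 43.3097) (18.2594, 49.2664) (0, 38.4293) (0, 23.3999)]
8. shoelace: 339.0523

Area of P2's cell: 339.0523 (5 vertices)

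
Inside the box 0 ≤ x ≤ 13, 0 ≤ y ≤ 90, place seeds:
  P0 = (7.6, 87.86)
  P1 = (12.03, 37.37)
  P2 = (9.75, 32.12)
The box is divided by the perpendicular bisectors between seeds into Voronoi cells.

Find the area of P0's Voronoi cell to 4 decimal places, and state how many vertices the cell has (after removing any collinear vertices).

1. box [0,13]×[0,90]: [(0, 0) (13, 0) (13, 90) (0, 90)]
2. ⊥bis P0·P1 via (9.815,62.615): [(0, 61.7538) (13, 62.8945) (13, 90) (0, 90)]  |A|=359.7862
3. ⊥bis P0·P2 via (8.675,59.99): [(0, 61.7538) (13, 62.8945) (13, 90) (0, 90)]  |A|=359.7862
4. canonical 4-gon: [(0, 61.7538) (13, 62.8945) (13, 90) (0, 90)]
5. shoelace: 359.7862

Area of P0's cell: 359.7862 (4 vertices)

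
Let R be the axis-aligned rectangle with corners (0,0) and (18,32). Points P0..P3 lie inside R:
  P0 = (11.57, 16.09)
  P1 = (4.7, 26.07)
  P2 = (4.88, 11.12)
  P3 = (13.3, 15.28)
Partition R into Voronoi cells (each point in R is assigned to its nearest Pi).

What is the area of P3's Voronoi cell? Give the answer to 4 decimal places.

1. box [0,18]×[0,32]: [(0, 0) (18, 0) (18, 32) (0, 32)]
2. ⊥bis P3·P0 via (12.435,15.685): [(5.0912, 0) (18, 0) (18, 27.5707)]  |A|=177.9532
3. ⊥bis P3·P1 via (9,20.675): [(5.0912, 0) (18, 0) (18, 27.5707)]  |A|=177.9532
4. ⊥bis P3·P2 via (9.09,13.2): [(10.2101, 10.933) (15.6116, 0) (18, 0) (18, 27.5707)]  |A|=120.4433
5. canonical 4-gon: [(10.2101, 10.933) (15.6116, 0) (18, 0) (18, 27.5707)]
6. shoelace: 120.4433

Area of P3's cell: 120.4433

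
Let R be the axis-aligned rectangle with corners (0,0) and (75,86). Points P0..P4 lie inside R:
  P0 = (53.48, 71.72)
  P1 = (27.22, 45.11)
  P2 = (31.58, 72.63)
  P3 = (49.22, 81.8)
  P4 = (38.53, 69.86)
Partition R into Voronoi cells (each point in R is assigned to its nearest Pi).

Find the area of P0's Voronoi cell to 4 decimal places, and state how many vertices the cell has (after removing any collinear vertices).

Area of P0's cell: 1197.9794 (5 vertices)

1. box [0,75]×[0,86]: [(0, 0) (75, 0) (75, 86) (0, 86)]
2. ⊥bis P0·P1 via (40.35,58.415): [(75, 24.2207) (75, 86) (12.3973, 86)]  |A|=1933.7727
3. ⊥bis P0·P2 via (42.53,72.175): [(41.8949, 56.8904) (75, 24.2207) (75, 86) (43.1045, 86)]  |A|=1486.8372
4. ⊥bis P0·P3 via (51.35,76.76): [(42.5663, 73.0478) (41.8949, 56.8904) (75, 24.2207) (75, 86) (73.2137, 86)]  |A|=1291.8474
5. ⊥bis P0·P4 via (46.005,70.79): [(45.5663, 74.3157) (48.5516, 50.3213) (75, 24.2207) (75, 86) (73.2137, 86)]  |A|=1197.9794
6. canonical 5-gon: [(45.5663, 74.3157) (48.5516, 50.3213) (75, 24.2207) (75, 86) (73.2137, 86)]
7. shoelace: 1197.9794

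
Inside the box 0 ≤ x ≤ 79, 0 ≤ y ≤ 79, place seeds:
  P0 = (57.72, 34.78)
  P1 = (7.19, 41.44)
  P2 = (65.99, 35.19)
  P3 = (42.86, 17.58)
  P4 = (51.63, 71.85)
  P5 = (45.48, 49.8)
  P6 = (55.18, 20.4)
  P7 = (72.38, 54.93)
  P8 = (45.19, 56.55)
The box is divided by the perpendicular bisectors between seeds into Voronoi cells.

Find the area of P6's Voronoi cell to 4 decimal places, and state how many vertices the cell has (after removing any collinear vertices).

Area of P6's cell: 680.0177 (5 vertices)

1. box [0,79]×[0,79]: [(0, 0) (79, 0) (79, 79) (0, 79)]
2. ⊥bis P6·P0 via (56.45,27.59): [(0, 37.561) (0, 0) (79, 0) (79, 23.6069)]  |A|=2416.132
3. ⊥bis P6·P1 via (31.185,30.92): [(31.6459, 31.9713) (17.6289, 0) (79, 0) (79, 23.6069)]  |A|=1539.9971
4. ⊥bis P6·P2 via (60.585,27.795): [(62.2726, 26.5615) (31.6459, 31.9713) (17.6289, 0) (79, 0) (79, 14.3355)]  |A|=1462.4539
5. ⊥bis P6·P3 via (49.02,18.99): [(62.2726, 26.5615) (46.6555, 29.32) (53.3667, 0) (79, 0) (79, 14.3355)]  |A|=680.0177
6. ⊥bis P6·P4 via (53.405,46.125): [(62.2726, 26.5615) (46.6555, 29.32) (53.3667, 0) (79, 0) (79, 14.3355)]  |A|=680.0177
7. ⊥bis P6·P5 via (50.33,35.1): [(62.2726, 26.5615) (46.6555, 29.32) (53.3667, 0) (79, 0) (79, 14.3355)]  |A|=680.0177
8. ⊥bis P6·P7 via (63.78,37.665): [(62.2726, 26.5615) (46.6555, 29.32) (53.3667, 0) (79, 0) (79, 14.3355)]  |A|=680.0177
9. ⊥bis P6·P8 via (50.185,38.475): [(62.2726, 26.5615) (46.6555, 29.32) (53.3667, 0) (79, 0) (79, 14.3355)]  |A|=680.0177
10. canonical 5-gon: [(62.2726, 26.5615) (46.6555, 29.32) (53.3667, 0) (79, 0) (79, 14.3355)]
11. shoelace: 680.0177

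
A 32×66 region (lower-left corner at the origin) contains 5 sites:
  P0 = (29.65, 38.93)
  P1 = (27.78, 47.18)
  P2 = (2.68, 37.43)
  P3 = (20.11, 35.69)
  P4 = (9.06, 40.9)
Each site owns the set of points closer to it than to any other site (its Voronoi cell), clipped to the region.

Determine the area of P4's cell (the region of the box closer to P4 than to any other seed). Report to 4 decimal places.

1. box [0,32]×[0,66]: [(0, 0) (32, 0) (32, 66) (0, 66)]
2. ⊥bis P4·P0 via (19.355,39.915): [(0, 0) (15.536, 0) (21.8507, 66) (0, 66)]  |A|=1233.7637
3. ⊥bis P4·P1 via (18.42,44.04): [(0, 0) (15.536, 0) (19.4546, 40.956) (11.0531, 66) (0, 66)]  |A|=1098.5552
4. ⊥bis P4·P2 via (5.87,39.165): [(0, 49.9577) (17.2766, 18.1925) (19.4546, 40.956) (11.0531, 66) (0, 66)]  |A|=525.6845
5. ⊥bis P4·P3 via (14.585,38.295): [(0, 49.9577) (10.7579, 30.178) (17.9518, 45.4357) (11.0531, 66) (0, 66)]  |A|=410.8601
6. canonical 5-gon: [(0, 49.9577) (10.7579, 30.178) (17.9518, 45.4357) (11.0531, 66) (0, 66)]
7. shoelace: 410.8601

Area of P4's cell: 410.8601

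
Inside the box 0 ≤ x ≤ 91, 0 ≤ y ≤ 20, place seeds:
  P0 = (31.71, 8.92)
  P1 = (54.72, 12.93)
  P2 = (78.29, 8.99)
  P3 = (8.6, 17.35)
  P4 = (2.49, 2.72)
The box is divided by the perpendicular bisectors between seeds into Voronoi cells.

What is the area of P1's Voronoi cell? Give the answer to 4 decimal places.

Area of P1's cell: 459.3665

1. box [0,91]×[0,20]: [(0, 0) (91, 0) (91, 20) (0, 20)]
2. ⊥bis P1·P0 via (43.215,10.925): [(45.1189, 0) (91, 0) (91, 20) (41.6335, 20)]  |A|=952.476
3. ⊥bis P1·P2 via (66.505,10.96): [(45.1189, 0) (64.6729, 0) (68.0161, 20) (41.6335, 20)]  |A|=459.3665
4. ⊥bis P1·P3 via (31.66,15.14): [(45.1189, 0) (64.6729, 0) (68.0161, 20) (41.6335, 20)]  |A|=459.3665
5. ⊥bis P1·P4 via (28.605,7.825): [(45.1189, 0) (64.6729, 0) (68.0161, 20) (41.6335, 20)]  |A|=459.3665
6. canonical 4-gon: [(45.1189, 0) (64.6729, 0) (68.0161, 20) (41.6335, 20)]
7. shoelace: 459.3665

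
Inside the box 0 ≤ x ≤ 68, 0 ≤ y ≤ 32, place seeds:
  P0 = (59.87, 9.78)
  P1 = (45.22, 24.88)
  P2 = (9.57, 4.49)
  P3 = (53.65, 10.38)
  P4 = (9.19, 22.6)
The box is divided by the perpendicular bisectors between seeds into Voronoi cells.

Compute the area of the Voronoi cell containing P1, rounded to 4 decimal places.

Area of P1's cell: 586.8039

1. box [0,68]×[0,32]: [(0, 0) (68, 0) (68, 32) (0, 32)]
2. ⊥bis P1·P0 via (52.545,17.33): [(0, 0) (34.6827, 0) (67.6656, 32) (0, 32)]  |A|=1637.5727
3. ⊥bis P1·P2 via (27.395,14.685): [(35.3974, 0.6935) (67.6656, 32) (17.4917, 32)]  |A|=785.3857
4. ⊥bis P1·P3 via (49.435,17.63): [(31.6308, 7.279) (57.9668, 22.5902) (67.6656, 32) (17.4917, 32)]  |A|=669.8317
5. ⊥bis P1·P4 via (27.205,23.74): [(27.8257, 13.932) (31.6308, 7.279) (57.9668, 22.5902) (67.6656, 32) (26.6823, 32)]  |A|=586.8039
6. canonical 5-gon: [(27.8257, 13.932) (31.6308, 7.279) (57.9668, 22.5902) (67.6656, 32) (26.6823, 32)]
7. shoelace: 586.8039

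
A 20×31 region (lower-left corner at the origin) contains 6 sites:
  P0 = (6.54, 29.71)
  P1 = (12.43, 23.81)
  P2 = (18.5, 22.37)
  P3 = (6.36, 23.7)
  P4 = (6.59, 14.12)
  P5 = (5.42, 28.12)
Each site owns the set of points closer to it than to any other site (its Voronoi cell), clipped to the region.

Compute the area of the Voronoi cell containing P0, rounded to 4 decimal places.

1. box [0,20]×[0,31]: [(0, 0) (20, 0) (20, 31) (0, 31)]
2. ⊥bis P0·P1 via (9.485,26.76): [(0, 17.2911) (13.7322, 31) (0, 31)]  |A|=94.1268
3. ⊥bis P0·P2 via (12.52,26.04): [(0, 17.2911) (13.7322, 31) (0, 31)]  |A|=94.1268
4. ⊥bis P0·P3 via (6.45,26.705): [(0, 26.8982) (9.3431, 26.6184) (13.7322, 31) (0, 31)]  |A|=49.2467
5. ⊥bis P0·P4 via (6.565,21.915): [(0, 26.8982) (9.3431, 26.6184) (13.7322, 31) (0, 31)]  |A|=49.2467
6. ⊥bis P0·P5 via (5.98,28.915): [(9.2359, 26.6216) (9.3431, 26.6184) (13.7322, 31) (3.02, 31)]  |A|=23.6933
7. canonical 4-gon: [(9.2359, 26.6216) (9.3431, 26.6184) (13.7322, 31) (3.02, 31)]
8. shoelace: 23.6933

Area of P0's cell: 23.6933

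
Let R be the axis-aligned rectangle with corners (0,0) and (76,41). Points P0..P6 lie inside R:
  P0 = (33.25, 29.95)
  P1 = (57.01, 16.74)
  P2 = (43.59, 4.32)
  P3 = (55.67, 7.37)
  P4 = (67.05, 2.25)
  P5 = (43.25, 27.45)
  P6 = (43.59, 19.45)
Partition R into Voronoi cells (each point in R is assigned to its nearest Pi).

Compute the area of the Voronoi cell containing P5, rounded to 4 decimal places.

Area of P5's cell: 330.9806

1. box [0,76]×[0,41]: [(0, 0) (76, 0) (76, 41) (0, 41)]
2. ⊥bis P5·P0 via (38.25,28.7): [(31.075, 0) (76, 0) (76, 41) (41.325, 41)]  |A|=1631.8
3. ⊥bis P5·P1 via (50.13,22.095): [(31.075, 0) (32.9325, 0) (64.8446, 41) (41.325, 41)]  |A|=520.2303
4. ⊥bis P5·P2 via (43.42,15.885): [(35.0154, 15.7615) (45.3182, 15.9129) (64.8446, 41) (41.325, 41)]  |A|=424.5555
5. ⊥bis P5·P3 via (49.46,17.41): [(35.0154, 15.7615) (45.3182, 15.9129) (64.8446, 41) (41.325, 41)]  |A|=424.5555
6. ⊥bis P5·P4 via (55.15,14.85): [(35.0154, 15.7615) (45.3182, 15.9129) (64.8446, 41) (41.325, 41)]  |A|=424.5555
7. ⊥bis P5·P6 via (43.42,23.45): [(36.8679, 23.1715) (51.4503, 23.7913) (64.8446, 41) (41.325, 41)]  |A|=330.9806
8. canonical 4-gon: [(36.8679, 23.1715) (51.4503, 23.7913) (64.8446, 41) (41.325, 41)]
9. shoelace: 330.9806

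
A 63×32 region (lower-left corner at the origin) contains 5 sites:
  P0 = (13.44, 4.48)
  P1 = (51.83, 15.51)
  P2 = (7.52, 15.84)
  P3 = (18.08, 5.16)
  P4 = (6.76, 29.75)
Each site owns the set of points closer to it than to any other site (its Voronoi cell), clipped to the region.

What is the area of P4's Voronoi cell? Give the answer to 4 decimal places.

1. box [0,63]×[0,32]: [(0, 0) (63, 0) (63, 32) (0, 32)]
2. ⊥bis P4·P0 via (10.1,17.115): [(0, 14.4451) (63, 31.0989) (63, 32) (0, 32)]  |A|=581.365
3. ⊥bis P4·P1 via (29.295,22.63): [(0, 14.4451) (29.143, 22.1489) (32.2555, 32) (0, 32)]  |A|=414.6766
4. ⊥bis P4·P2 via (7.14,22.795): [(0, 22.4049) (29.7372, 24.0296) (32.2555, 32) (0, 32)]  |A|=271.2098
5. ⊥bis P4·P3 via (12.42,17.455): [(0, 22.4049) (26.2931, 23.8415) (30.2539, 25.6648) (32.2555, 32) (0, 32)]  |A|=268.4425
6. canonical 5-gon: [(0, 22.4049) (26.2931, 23.8415) (30.2539, 25.6648) (32.2555, 32) (0, 32)]
7. shoelace: 268.4425

Area of P4's cell: 268.4425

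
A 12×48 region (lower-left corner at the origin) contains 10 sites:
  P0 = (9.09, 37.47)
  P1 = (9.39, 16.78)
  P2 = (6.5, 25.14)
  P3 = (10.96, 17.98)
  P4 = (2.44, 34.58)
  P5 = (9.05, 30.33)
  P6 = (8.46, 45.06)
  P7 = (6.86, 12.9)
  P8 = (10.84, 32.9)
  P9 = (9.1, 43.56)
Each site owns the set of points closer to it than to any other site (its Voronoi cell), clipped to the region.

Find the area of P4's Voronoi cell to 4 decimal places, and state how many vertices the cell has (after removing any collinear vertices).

1. box [0,12]×[0,48]: [(0, 0) (12, 0) (12, 48) (0, 48)]
2. ⊥bis P4·P0 via (5.765,36.025): [(0, 0) (12, 0) (12, 21.678) (0.5608, 48) (0, 48)]  |A|=425.4492
3. ⊥bis P4·P1 via (5.915,25.68): [(0, 23.3705) (9.6304, 27.1307) (0.5608, 48) (0, 48)]  |A|=124.4476
4. ⊥bis P4·P2 via (4.47,29.86): [(0, 27.9375) (7.8184, 31.3001) (0.5608, 48) (0, 48)]  |A|=83.1109
5. ⊥bis P4·P3 via (6.7,26.28): [(0, 27.9375) (7.8184, 31.3001) (0.5608, 48) (0, 48)]  |A|=83.1109
6. ⊥bis P4·P5 via (5.745,32.455): [(0, 27.9375) (3.9261, 29.6261) (6.6827, 33.9134) (0.5608, 48) (0, 48)]  |A|=77.0745
7. ⊥bis P4·P6 via (5.45,39.82): [(0, 42.9506) (0, 27.9375) (3.9261, 29.6261) (6.6827, 33.9134) (3.6718, 40.8414)]  |A|=65.7969
8. ⊥bis P4·P7 via (4.65,23.74): [(0, 42.9506) (0, 27.9375) (3.9261, 29.6261) (6.6827, 33.9134) (3.6718, 40.8414)]  |A|=65.7969
9. ⊥bis P4·P8 via (6.64,33.74): [(0, 42.9506) (0, 27.9375) (3.9261, 29.6261) (6.6711, 33.8953) (6.6772, 33.926) (3.6718, 40.8414)]  |A|=65.7968
10. ⊥bis P4·P9 via (5.77,39.07): [(2.3842, 41.5811) (0, 42.9506) (0, 27.9375) (3.9261, 29.6261) (6.6711, 33.8953) (6.6772, 33.926) (3.8099, 40.5237)]  |A|=65.6433
11. canonical 7-gon: [(2.3842, 41.5811) (0, 42.9506) (0, 27.9375) (3.9261, 29.6261) (6.6711, 33.8953) (6.6772, 33.926) (3.8099, 40.5237)]
12. shoelace: 65.6433

Area of P4's cell: 65.6433 (7 vertices)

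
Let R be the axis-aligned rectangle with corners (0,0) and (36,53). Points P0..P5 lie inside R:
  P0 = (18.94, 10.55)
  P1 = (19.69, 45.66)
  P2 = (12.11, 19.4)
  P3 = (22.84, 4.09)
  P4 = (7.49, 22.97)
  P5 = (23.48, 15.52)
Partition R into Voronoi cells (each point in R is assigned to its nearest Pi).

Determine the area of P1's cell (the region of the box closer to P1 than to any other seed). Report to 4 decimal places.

1. box [0,36]×[0,53]: [(0, 0) (36, 0) (36, 53) (0, 53)]
2. ⊥bis P1·P0 via (19.315,28.105): [(0, 28.5176) (36, 27.7486) (36, 53) (0, 53)]  |A|=895.2087
3. ⊥bis P1·P2 via (15.9,32.53): [(0, 37.1196) (32.1821, 27.8301) (36, 27.7486) (36, 53) (0, 53)]  |A|=756.794
4. ⊥bis P1·P3 via (21.265,24.875): [(0, 37.1196) (32.1821, 27.8301) (36, 27.7486) (36, 53) (0, 53)]  |A|=756.794
5. ⊥bis P1·P4 via (13.59,34.315): [(0, 41.6221) (18.0803, 31.9007) (32.1821, 27.8301) (36, 27.7486) (36, 53) (0, 53)]  |A|=716.0905
6. ⊥bis P1·P5 via (21.585,30.59): [(0, 41.6221) (18.0803, 31.9007) (22.3066, 30.6807) (36, 32.4026) (36, 53) (0, 53)]  |A|=679.1866
7. canonical 6-gon: [(0, 41.6221) (18.0803, 31.9007) (22.3066, 30.6807) (36, 32.4026) (36, 53) (0, 53)]
8. shoelace: 679.1866

Area of P1's cell: 679.1866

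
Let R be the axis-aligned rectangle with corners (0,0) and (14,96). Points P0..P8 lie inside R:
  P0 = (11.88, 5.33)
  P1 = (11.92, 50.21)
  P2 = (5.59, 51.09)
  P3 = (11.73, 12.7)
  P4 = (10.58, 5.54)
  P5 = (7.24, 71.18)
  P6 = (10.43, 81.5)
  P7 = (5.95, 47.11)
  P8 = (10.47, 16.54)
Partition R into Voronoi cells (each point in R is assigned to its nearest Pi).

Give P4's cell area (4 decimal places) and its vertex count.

Area of P4's cell: 111.0863 (4 vertices)

1. box [0,14]×[0,96]: [(0, 0) (14, 0) (14, 96) (0, 96)]
2. ⊥bis P4·P0 via (11.23,5.435): [(0, 0) (10.352, 0) (14, 22.5826) (14, 96) (0, 96)]  |A|=1302.8097
3. ⊥bis P4·P1 via (11.25,27.875): [(0, 28.2125) (0, 0) (10.352, 0) (14, 22.5826) (14, 27.7925)]  |A|=350.8446
4. ⊥bis P4·P2 via (8.085,28.315): [(5.6123, 28.0441) (0, 27.4293) (0, 0) (10.352, 0) (14, 22.5826) (14, 27.7925)]  |A|=348.6469
5. ⊥bis P4·P3 via (11.155,9.12): [(0, 10.9117) (0, 0) (10.352, 0) (11.8083, 9.0151)]  |A|=111.0863
6. ⊥bis P4·P5 via (8.91,38.36): [(0, 10.9117) (0, 0) (10.352, 0) (11.8083, 9.0151)]  |A|=111.0863
7. ⊥bis P4·P6 via (10.505,43.52): [(0, 10.9117) (0, 0) (10.352, 0) (11.8083, 9.0151)]  |A|=111.0863
8. ⊥bis P4·P7 via (8.265,26.325): [(0, 10.9117) (0, 0) (10.352, 0) (11.8083, 9.0151)]  |A|=111.0863
9. ⊥bis P4·P8 via (10.525,11.04): [(0, 10.9117) (0, 0) (10.352, 0) (11.8083, 9.0151)]  |A|=111.0863
10. canonical 4-gon: [(0, 10.9117) (0, 0) (10.352, 0) (11.8083, 9.0151)]
11. shoelace: 111.0863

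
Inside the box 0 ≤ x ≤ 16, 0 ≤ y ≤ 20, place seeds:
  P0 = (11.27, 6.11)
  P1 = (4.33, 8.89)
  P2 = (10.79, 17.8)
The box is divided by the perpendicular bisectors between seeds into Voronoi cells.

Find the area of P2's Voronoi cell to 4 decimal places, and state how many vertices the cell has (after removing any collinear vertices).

Area of P2's cell: 95.6999 (5 vertices)

1. box [0,16]×[0,20]: [(0, 0) (16, 0) (16, 20) (0, 20)]
2. ⊥bis P2·P0 via (11.03,11.955): [(0, 11.5021) (16, 12.1591) (16, 20) (0, 20)]  |A|=130.7106
3. ⊥bis P2·P1 via (7.56,13.345): [(0, 18.8262) (9.5604, 11.8947) (16, 12.1591) (16, 20) (0, 20)]  |A|=95.6999
4. canonical 5-gon: [(0, 18.8262) (9.5604, 11.8947) (16, 12.1591) (16, 20) (0, 20)]
5. shoelace: 95.6999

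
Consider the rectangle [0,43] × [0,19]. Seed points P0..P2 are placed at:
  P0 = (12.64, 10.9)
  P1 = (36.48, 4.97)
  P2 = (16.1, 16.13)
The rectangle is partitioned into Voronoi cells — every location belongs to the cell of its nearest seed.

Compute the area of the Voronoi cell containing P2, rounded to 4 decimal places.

Area of P2's cell: 149.8019

1. box [0,43]×[0,19]: [(0, 0) (43, 0) (43, 19) (0, 19)]
2. ⊥bis P2·P0 via (14.37,13.515): [(34.7987, 0) (43, 0) (43, 19) (6.0791, 19)]  |A|=428.6606
3. ⊥bis P2·P1 via (26.29,10.55): [(24.3119, 6.9377) (30.9172, 19) (6.0791, 19)]  |A|=149.8019
4. canonical 3-gon: [(24.3119, 6.9377) (30.9172, 19) (6.0791, 19)]
5. shoelace: 149.8019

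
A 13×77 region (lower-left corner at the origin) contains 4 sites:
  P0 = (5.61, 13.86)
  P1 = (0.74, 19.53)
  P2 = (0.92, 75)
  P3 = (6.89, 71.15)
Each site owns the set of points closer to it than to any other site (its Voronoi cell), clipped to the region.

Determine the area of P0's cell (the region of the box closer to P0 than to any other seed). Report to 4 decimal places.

1. box [0,13]×[0,77]: [(0, 0) (13, 0) (13, 77) (0, 77)]
2. ⊥bis P0·P1 via (3.175,16.695): [(0, 13.968) (0, 0) (13, 0) (13, 25.1338)]  |A|=254.1612
3. ⊥bis P0·P2 via (3.265,44.43): [(0, 13.968) (0, 0) (13, 0) (13, 25.1338)]  |A|=254.1612
4. ⊥bis P0·P3 via (6.25,42.505): [(0, 13.968) (0, 0) (13, 0) (13, 25.1338)]  |A|=254.1612
5. canonical 4-gon: [(0, 13.968) (0, 0) (13, 0) (13, 25.1338)]
6. shoelace: 254.1612

Area of P0's cell: 254.1612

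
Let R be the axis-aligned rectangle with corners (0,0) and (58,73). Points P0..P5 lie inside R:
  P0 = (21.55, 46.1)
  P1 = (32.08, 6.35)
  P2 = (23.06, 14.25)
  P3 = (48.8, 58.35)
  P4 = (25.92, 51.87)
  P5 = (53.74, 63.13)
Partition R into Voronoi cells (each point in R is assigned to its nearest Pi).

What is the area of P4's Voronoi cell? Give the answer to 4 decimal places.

Area of P4's cell: 757.5949

1. box [0,58]×[0,73]: [(0, 0) (58, 0) (58, 73) (0, 73)]
2. ⊥bis P4·P0 via (23.735,48.985): [(0, 66.9611) (58, 23.0339) (58, 73) (0, 73)]  |A|=1624.1468
3. ⊥bis P4·P1 via (29,29.11): [(0, 66.9611) (46.7973, 31.5184) (58, 33.0344) (58, 73) (0, 73)]  |A|=1568.13
4. ⊥bis P4·P2 via (24.49,33.06): [(0, 66.9611) (46.7973, 31.5184) (58, 33.0344) (58, 73) (0, 73)]  |A|=1568.13
5. ⊥bis P4·P3 via (37.36,55.11): [(0, 66.9611) (43.289, 34.1755) (32.2933, 73) (0, 73)]  |A|=757.5949
6. ⊥bis P4·P5 via (39.83,57.5): [(0, 66.9611) (43.289, 34.1755) (32.2933, 73) (0, 73)]  |A|=757.5949
7. canonical 4-gon: [(0, 66.9611) (43.289, 34.1755) (32.2933, 73) (0, 73)]
8. shoelace: 757.5949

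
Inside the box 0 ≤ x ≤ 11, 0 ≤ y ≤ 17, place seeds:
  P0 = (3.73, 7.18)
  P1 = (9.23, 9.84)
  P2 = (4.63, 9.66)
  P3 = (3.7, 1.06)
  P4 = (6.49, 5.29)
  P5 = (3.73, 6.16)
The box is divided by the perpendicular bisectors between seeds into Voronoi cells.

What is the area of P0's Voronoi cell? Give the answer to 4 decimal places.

Area of P0's cell: 12.8272

1. box [0,11]×[0,17]: [(0, 0) (11, 0) (11, 17) (0, 17)]
2. ⊥bis P0·P1 via (6.48,8.51): [(0, 0) (10.5957, 0) (2.3739, 17) (0, 17)]  |A|=110.2422
3. ⊥bis P0·P2 via (4.18,8.42): [(0, 9.9369) (0, 0) (10.5957, 0) (7.0224, 7.3885)]  |A|=74.0338
4. ⊥bis P0·P3 via (3.715,4.12): [(0, 9.9369) (0, 4.1382) (8.6148, 4.096) (7.0224, 7.3885)]  |A|=34.509
5. ⊥bis P0·P4 via (5.11,6.235): [(6.1233, 7.7148) (0, 9.9369) (0, 4.1382) (3.6619, 4.1203)]  |A|=24.3571
6. ⊥bis P0·P5 via (3.73,6.67): [(5.4079, 6.67) (6.1233, 7.7148) (0, 9.9369) (0, 6.67)]  |A|=12.8272
7. canonical 4-gon: [(5.4079, 6.67) (6.1233, 7.7148) (0, 9.9369) (0, 6.67)]
8. shoelace: 12.8272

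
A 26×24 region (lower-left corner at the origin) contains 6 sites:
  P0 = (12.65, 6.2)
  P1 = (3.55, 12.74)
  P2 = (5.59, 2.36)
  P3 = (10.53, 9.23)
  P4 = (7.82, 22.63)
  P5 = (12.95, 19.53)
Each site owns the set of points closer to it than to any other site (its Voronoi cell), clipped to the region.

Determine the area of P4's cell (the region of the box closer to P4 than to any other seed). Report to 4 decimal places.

1. box [0,26]×[0,24]: [(0, 0) (26, 0) (26, 24) (0, 24)]
2. ⊥bis P4·P0 via (10.235,14.415): [(0, 11.4062) (26, 19.0495) (26, 24) (0, 24)]  |A|=228.0762
3. ⊥bis P4·P1 via (5.685,17.685): [(0, 20.1395) (12.034, 14.9438) (26, 19.0495) (26, 24) (0, 24)]  |A|=175.528
4. ⊥bis P4·P2 via (6.705,12.495): [(0, 20.1395) (12.034, 14.9438) (26, 19.0495) (26, 24) (0, 24)]  |A|=175.528
5. ⊥bis P4·P3 via (9.175,15.93): [(0, 20.1395) (9.5665, 16.0092) (26, 19.3327) (26, 24) (0, 24)]  |A|=160.6968
6. ⊥bis P4·P5 via (10.385,21.08): [(0, 20.1395) (7.7854, 16.7781) (12.1495, 24) (0, 24)]  |A|=58.8989
7. canonical 4-gon: [(0, 20.1395) (7.7854, 16.7781) (12.1495, 24) (0, 24)]
8. shoelace: 58.8989

Area of P4's cell: 58.8989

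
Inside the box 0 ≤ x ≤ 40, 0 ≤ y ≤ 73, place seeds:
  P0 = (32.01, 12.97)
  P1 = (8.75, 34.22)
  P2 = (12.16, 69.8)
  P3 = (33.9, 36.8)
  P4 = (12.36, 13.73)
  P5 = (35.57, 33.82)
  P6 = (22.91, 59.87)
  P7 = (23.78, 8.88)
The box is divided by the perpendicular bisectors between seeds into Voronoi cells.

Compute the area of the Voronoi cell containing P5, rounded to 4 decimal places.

Area of P5's cell: 167.8897

1. box [0,40]×[0,73]: [(0, 0) (40, 0) (40, 73) (0, 73)]
2. ⊥bis P5·P0 via (33.79,23.395): [(0, 29.1644) (40, 22.3347) (40, 73) (0, 73)]  |A|=1890.0179
3. ⊥bis P5·P1 via (22.16,34.02): [(22.0315, 25.4027) (40, 22.3347) (40, 73) (22.7414, 73)]  |A|=865.9229
4. ⊥bis P5·P2 via (23.865,51.81): [(22.4112, 50.8641) (22.0315, 25.4027) (40, 22.3347) (40, 62.3081)]  |A|=580.8761
5. ⊥bis P5·P3 via (34.735,35.31): [(22.0734, 28.2144) (22.0315, 25.4027) (40, 22.3347) (40, 38.2605)]  |A|=168.0735
6. ⊥bis P5·P4 via (23.965,23.775): [(22.0734, 28.2144) (22.0404, 25.9985) (22.6471, 25.2976) (40, 22.3347) (40, 38.2605)]  |A|=167.8897
7. ⊥bis P5·P6 via (29.24,46.845): [(22.0734, 28.2144) (22.0404, 25.9985) (22.6471, 25.2976) (40, 22.3347) (40, 38.2605)]  |A|=167.8897
8. ⊥bis P5·P7 via (29.675,21.35): [(22.0734, 28.2144) (22.0404, 25.9985) (22.6471, 25.2976) (40, 22.3347) (40, 38.2605)]  |A|=167.8897
9. canonical 5-gon: [(22.0734, 28.2144) (22.0404, 25.9985) (22.6471, 25.2976) (40, 22.3347) (40, 38.2605)]
10. shoelace: 167.8897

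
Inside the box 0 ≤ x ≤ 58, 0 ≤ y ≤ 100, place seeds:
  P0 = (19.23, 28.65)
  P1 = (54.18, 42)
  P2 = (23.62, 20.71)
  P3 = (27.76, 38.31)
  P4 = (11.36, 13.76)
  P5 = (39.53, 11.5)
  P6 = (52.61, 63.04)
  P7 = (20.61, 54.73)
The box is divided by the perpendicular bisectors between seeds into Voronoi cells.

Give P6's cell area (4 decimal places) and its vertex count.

Area of P6's cell: 1236.8966 (5 vertices)

1. box [0,58]×[0,100]: [(0, 0) (58, 0) (58, 100) (0, 100)]
2. ⊥bis P6·P0 via (35.92,45.845): [(0, 80.7101) (58, 24.4135) (58, 100) (0, 100)]  |A|=2751.4175
3. ⊥bis P6·P1 via (53.395,52.52): [(0, 80.7101) (30.7815, 50.8326) (58, 52.8636) (58, 100) (0, 100)]  |A|=2364.2323
4. ⊥bis P6·P2 via (38.115,41.875): [(0, 80.7101) (30.7815, 50.8326) (58, 52.8636) (58, 100) (0, 100)]  |A|=2364.2323
5. ⊥bis P6·P3 via (40.185,50.675): [(0, 91.055) (39.389, 51.4749) (58, 52.8636) (58, 100) (0, 100)]  |A|=2022.0238
6. ⊥bis P6·P4 via (31.985,38.4): [(0, 91.055) (39.389, 51.4749) (58, 52.8636) (58, 100) (0, 100)]  |A|=2022.0238
7. ⊥bis P6·P5 via (46.07,37.27): [(0, 91.055) (39.389, 51.4749) (58, 52.8636) (58, 100) (0, 100)]  |A|=2022.0238
8. ⊥bis P6·P7 via (36.61,58.885): [(38.2325, 52.6369) (39.389, 51.4749) (58, 52.8636) (58, 100) (25.9329, 100)]  |A|=1236.8966
9. canonical 5-gon: [(38.2325, 52.6369) (39.389, 51.4749) (58, 52.8636) (58, 100) (25.9329, 100)]
10. shoelace: 1236.8966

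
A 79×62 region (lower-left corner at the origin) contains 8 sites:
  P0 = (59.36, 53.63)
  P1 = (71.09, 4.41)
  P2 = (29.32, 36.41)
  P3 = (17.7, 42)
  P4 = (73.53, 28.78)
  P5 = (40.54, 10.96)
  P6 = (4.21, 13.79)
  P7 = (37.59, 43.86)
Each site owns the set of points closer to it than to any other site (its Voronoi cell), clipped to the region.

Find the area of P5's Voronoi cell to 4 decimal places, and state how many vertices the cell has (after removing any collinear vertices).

Area of P5's cell: 833.3152 (6 vertices)

1. box [0,79]×[0,62]: [(0, 0) (79, 0) (79, 62) (0, 62)]
2. ⊥bis P5·P0 via (49.95,32.295): [(0, 54.3259) (0, 0) (79, 0) (79, 19.4822)]  |A|=2915.4215
3. ⊥bis P5·P1 via (55.815,7.685): [(60.1289, 27.8055) (0, 54.3259) (0, 0) (54.1673, 0)]  |A|=2386.3532
4. ⊥bis P5·P2 via (34.93,23.685): [(60.1289, 27.8055) (52.2044, 31.3007) (0, 8.2856) (0, 0) (54.1673, 0)]  |A|=1184.5997
5. ⊥bis P5·P3 via (29.12,26.48): [(60.1289, 27.8055) (52.2044, 31.3007) (10.9602, 13.1176) (0, 5.0528) (0, 0) (54.1673, 0)]  |A|=1166.8835
6. ⊥bis P5·P4 via (57.035,19.87): [(58.0318, 18.0246) (51.119, 30.8222) (10.9602, 13.1176) (0, 5.0528) (0, 0) (54.1673, 0)]  |A|=1115.8654
7. ⊥bis P5·P6 via (22.375,12.375): [(58.0318, 18.0246) (51.119, 30.8222) (22.8408, 18.3553) (21.411, 0) (54.1673, 0)]  |A|=842.4533
8. ⊥bis P5·P7 via (39.065,27.41): [(58.0318, 18.0246) (52.3202, 28.5985) (44.4808, 27.8956) (22.8408, 18.3553) (21.411, 0) (54.1673, 0)]  |A|=833.3152
9. canonical 6-gon: [(58.0318, 18.0246) (52.3202, 28.5985) (44.4808, 27.8956) (22.8408, 18.3553) (21.411, 0) (54.1673, 0)]
10. shoelace: 833.3152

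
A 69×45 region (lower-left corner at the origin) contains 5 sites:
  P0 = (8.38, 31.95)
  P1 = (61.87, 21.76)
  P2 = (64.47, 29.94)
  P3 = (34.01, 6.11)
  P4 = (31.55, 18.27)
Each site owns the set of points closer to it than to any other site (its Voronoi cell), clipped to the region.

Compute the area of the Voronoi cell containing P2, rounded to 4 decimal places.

1. box [0,69]×[0,45]: [(0, 0) (69, 0) (69, 45) (0, 45)]
2. ⊥bis P2·P0 via (36.425,30.945): [(35.3161, 0) (69, 0) (69, 45) (36.9287, 45)]  |A|=1479.4933
3. ⊥bis P2·P1 via (63.17,25.85): [(36.5457, 34.3125) (69, 23.9969) (69, 45) (36.9287, 45)]  |A|=512.2012
4. ⊥bis P2·P3 via (49.24,18.025): [(36.5457, 34.3125) (69, 23.9969) (69, 45) (36.9287, 45)]  |A|=512.2012
5. ⊥bis P2·P4 via (48.01,24.105): [(45.3878, 31.5021) (69, 23.9969) (69, 45) (40.6028, 45)]  |A|=439.6163
6. canonical 4-gon: [(45.3878, 31.5021) (69, 23.9969) (69, 45) (40.6028, 45)]
7. shoelace: 439.6163

Area of P2's cell: 439.6163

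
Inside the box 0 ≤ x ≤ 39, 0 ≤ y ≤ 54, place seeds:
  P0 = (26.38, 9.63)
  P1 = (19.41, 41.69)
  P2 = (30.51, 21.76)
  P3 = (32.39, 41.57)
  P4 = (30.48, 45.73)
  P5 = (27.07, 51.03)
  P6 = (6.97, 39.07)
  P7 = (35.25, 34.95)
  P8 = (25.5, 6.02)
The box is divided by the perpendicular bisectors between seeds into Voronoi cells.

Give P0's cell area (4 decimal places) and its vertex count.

Area of P0's cell: 292.5285 (4 vertices)

1. box [0,39]×[0,54]: [(0, 0) (39, 0) (39, 54) (0, 54)]
2. ⊥bis P0·P1 via (22.895,25.66): [(0, 20.6825) (0, 0) (39, 0) (39, 29.1613)]  |A|=971.9545
3. ⊥bis P0·P2 via (28.445,15.695): [(8.42, 22.5131) (0, 20.6825) (0, 0) (39, 0) (39, 12.1013)]  |A|=711.1065
4. ⊥bis P0·P3 via (29.385,25.6): [(8.42, 22.5131) (0, 20.6825) (0, 0) (39, 0) (39, 12.1013)]  |A|=711.1065
5. ⊥bis P0·P4 via (28.43,27.68): [(8.42, 22.5131) (0, 20.6825) (0, 0) (39, 0) (39, 12.1013)]  |A|=711.1065
6. ⊥bis P0·P5 via (26.725,30.33): [(8.42, 22.5131) (0, 20.6825) (0, 0) (39, 0) (39, 12.1013)]  |A|=711.1065
7. ⊥bis P0·P6 via (16.675,24.35): [(12.0264, 21.2852) (0, 13.3561) (0, 0) (39, 0) (39, 12.1013)]  |A|=658.5805
8. ⊥bis P0·P7 via (30.815,22.29): [(12.0264, 21.2852) (0, 13.3561) (0, 0) (39, 0) (39, 12.1013)]  |A|=658.5805
9. ⊥bis P0·P8 via (25.94,7.825): [(12.0264, 21.2852) (0.8773, 13.9345) (39, 4.6414) (39, 12.1013)]  |A|=292.5285
10. canonical 4-gon: [(12.0264, 21.2852) (0.8773, 13.9345) (39, 4.6414) (39, 12.1013)]
11. shoelace: 292.5285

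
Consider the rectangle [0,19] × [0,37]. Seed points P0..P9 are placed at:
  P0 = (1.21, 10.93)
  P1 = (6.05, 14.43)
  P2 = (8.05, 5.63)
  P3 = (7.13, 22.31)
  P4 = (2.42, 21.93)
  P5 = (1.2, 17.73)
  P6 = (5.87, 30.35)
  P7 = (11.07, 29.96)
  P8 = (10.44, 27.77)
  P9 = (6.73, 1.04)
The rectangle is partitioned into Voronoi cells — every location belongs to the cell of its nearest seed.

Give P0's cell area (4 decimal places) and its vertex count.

Area of P0's cell: 38.7570 (5 vertices)

1. box [0,19]×[0,37]: [(0, 0) (19, 0) (19, 37) (0, 37)]
2. ⊥bis P0·P1 via (3.63,12.68): [(0, 17.6998) (0, 0) (12.7994, 0)]  |A|=113.2734
3. ⊥bis P0·P2 via (4.63,8.28): [(5.7586, 9.7365) (0, 17.6998) (0, 2.3047)]  |A|=44.3269
4. ⊥bis P0·P3 via (4.17,16.62): [(5.7586, 9.7365) (0, 17.6998) (0, 2.3047)]  |A|=44.3269
5. ⊥bis P0·P4 via (1.815,16.43): [(5.7586, 9.7365) (0.8407, 16.5372) (0, 16.6296) (0, 2.3047)]  |A|=43.877
6. ⊥bis P0·P5 via (1.205,14.33): [(5.7586, 9.7365) (2.4355, 14.3318) (0, 14.3282) (0, 2.3047)]  |A|=40.2211
7. ⊥bis P0·P6 via (3.54,20.64): [(5.7586, 9.7365) (2.4355, 14.3318) (0, 14.3282) (0, 2.3047)]  |A|=40.2211
8. ⊥bis P0·P7 via (6.14,20.445): [(5.7586, 9.7365) (2.4355, 14.3318) (0, 14.3282) (0, 2.3047)]  |A|=40.2211
9. ⊥bis P0·P8 via (5.825,19.35): [(5.7586, 9.7365) (2.4355, 14.3318) (0, 14.3282) (0, 2.3047)]  |A|=40.2211
10. ⊥bis P0·P9 via (3.97,5.985): [(1.9995, 4.8852) (5.7586, 9.7365) (2.4355, 14.3318) (0, 14.3282) (0, 3.7692)]  |A|=38.757
11. canonical 5-gon: [(1.9995, 4.8852) (5.7586, 9.7365) (2.4355, 14.3318) (0, 14.3282) (0, 3.7692)]
12. shoelace: 38.757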